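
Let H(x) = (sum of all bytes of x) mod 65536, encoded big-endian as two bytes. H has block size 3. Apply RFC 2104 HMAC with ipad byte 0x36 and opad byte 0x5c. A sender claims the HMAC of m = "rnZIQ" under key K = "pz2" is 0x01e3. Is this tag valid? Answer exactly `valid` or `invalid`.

Key "pz2" = 70 7a 32 is exactly B = 3 bytes: K' = 70 7a 32.
K' ⊕ ipad = 46 4c 04; K' ⊕ opad = 2c 26 6e.
Inner hash: sum = 70+76+4+114+110+90+73+81 = 618 → 02 6a.
Outer hash (recomputed tag): sum = 44+38+110+2+106 = 300 → 01 2c.
Recomputed tag = 012c; claimed = 01e3 → mismatch.

invalid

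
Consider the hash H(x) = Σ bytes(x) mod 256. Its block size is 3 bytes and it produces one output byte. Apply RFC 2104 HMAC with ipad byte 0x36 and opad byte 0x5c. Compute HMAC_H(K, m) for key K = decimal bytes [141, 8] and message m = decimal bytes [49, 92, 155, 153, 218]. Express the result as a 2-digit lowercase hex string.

4b

Key decimal bytes [141, 8] = 8d 08 is 2 bytes ≤ B = 3; zero-pad to 3 bytes: K' = 8d 08 00.
K' ⊕ ipad = bb 3e 36.  K' ⊕ opad = d1 54 5c.
Inner input = (K'⊕ipad) ∥ m = bb 3e 36 ∥ 31 5c 9b 99 da.
Inner hash: sum = 187+62+54+49+92+155+153+218 = 970; mod 256 = 202 → ca.
Outer input = (K'⊕opad) ∥ inner = d1 54 5c ∥ ca.
Outer hash (tag): sum = 209+84+92+202 = 587; mod 256 = 75 → 4b.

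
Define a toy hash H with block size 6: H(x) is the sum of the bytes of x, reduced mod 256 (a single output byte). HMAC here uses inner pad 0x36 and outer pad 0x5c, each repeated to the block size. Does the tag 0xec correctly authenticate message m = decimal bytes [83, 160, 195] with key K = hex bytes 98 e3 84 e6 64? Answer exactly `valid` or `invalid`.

Key hex bytes 98 e3 84 e6 64 is 5 bytes ≤ B = 6; zero-pad to 6 bytes: K' = 98 e3 84 e6 64 00.
K' ⊕ ipad = ae d5 b2 d0 52 36; K' ⊕ opad = c4 bf d8 ba 38 5c.
Inner hash: sum = 174+213+178+208+82+54+83+160+195 = 1347; mod 256 = 67 → 43.
Outer hash (recomputed tag): sum = 196+191+216+186+56+92+67 = 1004; mod 256 = 236 → ec.
Recomputed tag = ec; claimed = ec → match.

valid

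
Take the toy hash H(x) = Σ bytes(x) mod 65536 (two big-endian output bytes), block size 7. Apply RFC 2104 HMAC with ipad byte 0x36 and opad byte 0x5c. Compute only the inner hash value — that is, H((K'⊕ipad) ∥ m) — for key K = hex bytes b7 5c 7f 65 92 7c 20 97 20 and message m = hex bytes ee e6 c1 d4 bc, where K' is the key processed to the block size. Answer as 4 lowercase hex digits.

0652

Key hex bytes b7 5c 7f 65 92 7c 20 97 20 is 9 bytes > B = 7, so hash it first: H(key) = 03 dc, then zero-pad to 7 bytes: K' = 03 dc 00 00 00 00 00.
K' ⊕ ipad = 35 ea 36 36 36 36 36.
Inner input = 35 ea 36 36 36 36 36 ∥ ee e6 c1 d4 bc.
Inner hash: sum = 53+234+54+54+54+54+54+238+230+193+212+188 = 1618 → 06 52.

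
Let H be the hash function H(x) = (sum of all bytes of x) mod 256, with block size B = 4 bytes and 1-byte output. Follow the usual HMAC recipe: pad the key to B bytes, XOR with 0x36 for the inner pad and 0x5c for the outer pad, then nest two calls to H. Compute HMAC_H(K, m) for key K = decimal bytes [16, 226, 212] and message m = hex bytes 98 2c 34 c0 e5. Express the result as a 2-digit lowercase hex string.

Key decimal bytes [16, 226, 212] = 10 e2 d4 is 3 bytes ≤ B = 4; zero-pad to 4 bytes: K' = 10 e2 d4 00.
K' ⊕ ipad = 26 d4 e2 36.  K' ⊕ opad = 4c be 88 5c.
Inner input = (K'⊕ipad) ∥ m = 26 d4 e2 36 ∥ 98 2c 34 c0 e5.
Inner hash: sum = 38+212+226+54+152+44+52+192+229 = 1199; mod 256 = 175 → af.
Outer input = (K'⊕opad) ∥ inner = 4c be 88 5c ∥ af.
Outer hash (tag): sum = 76+190+136+92+175 = 669; mod 256 = 157 → 9d.

9d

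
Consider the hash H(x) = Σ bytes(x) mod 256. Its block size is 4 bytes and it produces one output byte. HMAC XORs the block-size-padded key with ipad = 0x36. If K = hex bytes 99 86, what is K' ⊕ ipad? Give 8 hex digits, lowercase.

afb03636

Key hex bytes 99 86 is 2 bytes ≤ B = 4; zero-pad to 4 bytes: K' = 99 86 00 00.
XOR each byte with 0x36: 99⊕36=af, 86⊕36=b0, 00⊕36=36, 00⊕36=36.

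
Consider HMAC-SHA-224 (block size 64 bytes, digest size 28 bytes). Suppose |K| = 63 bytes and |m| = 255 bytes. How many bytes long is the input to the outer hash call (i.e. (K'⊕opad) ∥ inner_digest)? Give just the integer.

Key is 63 ≤ 64 bytes, zero-padded: |K'| = 64.
Outer input = (K'⊕opad) ∥ H(inner) → 64 + 28 = 92 bytes.

92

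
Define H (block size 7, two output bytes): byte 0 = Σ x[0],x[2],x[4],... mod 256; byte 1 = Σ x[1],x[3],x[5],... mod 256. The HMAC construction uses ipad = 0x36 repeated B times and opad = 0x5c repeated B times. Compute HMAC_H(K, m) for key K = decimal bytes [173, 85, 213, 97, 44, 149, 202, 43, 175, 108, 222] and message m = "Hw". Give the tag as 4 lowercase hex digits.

f5c2

Key decimal bytes [173, 85, 213, 97, 44, 149, 202, 43, 175, 108, 222] = ad 55 d5 61 2c 95 ca 2b af 6c de is 11 bytes > B = 7, so hash it first: H(key) = 05 e2, then zero-pad to 7 bytes: K' = 05 e2 00 00 00 00 00.
K' ⊕ ipad = 33 d4 36 36 36 36 36.  K' ⊕ opad = 59 be 5c 5c 5c 5c 5c.
Inner input = (K'⊕ipad) ∥ m = 33 d4 36 36 36 36 36 ∥ 48 77.
Inner hash: even-index sum = 332 mod 256 = 76; odd-index sum = 392 mod 256 = 136 → 4c 88.
Outer input = (K'⊕opad) ∥ inner = 59 be 5c 5c 5c 5c 5c ∥ 4c 88.
Outer hash (tag): even-index sum = 501 mod 256 = 245; odd-index sum = 450 mod 256 = 194 → f5 c2.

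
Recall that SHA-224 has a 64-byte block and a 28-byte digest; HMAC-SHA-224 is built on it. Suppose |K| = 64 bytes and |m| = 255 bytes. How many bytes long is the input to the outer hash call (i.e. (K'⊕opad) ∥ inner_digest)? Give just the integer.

92

Key is 64 ≤ 64 bytes, zero-padded: |K'| = 64.
Outer input = (K'⊕opad) ∥ H(inner) → 64 + 28 = 92 bytes.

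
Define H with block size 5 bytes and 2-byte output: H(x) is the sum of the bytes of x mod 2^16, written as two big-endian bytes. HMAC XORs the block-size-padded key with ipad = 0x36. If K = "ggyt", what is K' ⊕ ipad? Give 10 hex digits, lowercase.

51514f4236

Key "ggyt" = 67 67 79 74 is 4 bytes ≤ B = 5; zero-pad to 5 bytes: K' = 67 67 79 74 00.
XOR each byte with 0x36: 67⊕36=51, 67⊕36=51, 79⊕36=4f, 74⊕36=42, 00⊕36=36.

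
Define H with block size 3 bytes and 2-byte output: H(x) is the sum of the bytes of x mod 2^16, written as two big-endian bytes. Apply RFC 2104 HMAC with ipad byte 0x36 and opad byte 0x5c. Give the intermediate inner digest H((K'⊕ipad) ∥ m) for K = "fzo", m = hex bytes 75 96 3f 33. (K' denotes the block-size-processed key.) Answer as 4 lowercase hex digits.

0272

Key "fzo" = 66 7a 6f is exactly B = 3 bytes: K' = 66 7a 6f.
K' ⊕ ipad = 50 4c 59.
Inner input = 50 4c 59 ∥ 75 96 3f 33.
Inner hash: sum = 80+76+89+117+150+63+51 = 626 → 02 72.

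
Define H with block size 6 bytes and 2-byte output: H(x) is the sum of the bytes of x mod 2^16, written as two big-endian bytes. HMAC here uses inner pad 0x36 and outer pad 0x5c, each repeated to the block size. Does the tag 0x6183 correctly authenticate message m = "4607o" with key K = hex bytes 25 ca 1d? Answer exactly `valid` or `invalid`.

invalid

Key hex bytes 25 ca 1d is 3 bytes ≤ B = 6; zero-pad to 6 bytes: K' = 25 ca 1d 00 00 00.
K' ⊕ ipad = 13 fc 2b 36 36 36; K' ⊕ opad = 79 96 41 5c 5c 5c.
Inner hash: sum = 19+252+43+54+54+54+52+54+48+55+111 = 796 → 03 1c.
Outer hash (recomputed tag): sum = 121+150+65+92+92+92+3+28 = 643 → 02 83.
Recomputed tag = 0283; claimed = 6183 → mismatch.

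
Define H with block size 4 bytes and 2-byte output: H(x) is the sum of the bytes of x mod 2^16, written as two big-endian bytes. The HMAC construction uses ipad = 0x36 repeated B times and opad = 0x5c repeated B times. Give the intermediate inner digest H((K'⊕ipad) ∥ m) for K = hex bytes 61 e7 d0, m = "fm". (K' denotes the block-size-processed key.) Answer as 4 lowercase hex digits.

Key hex bytes 61 e7 d0 is 3 bytes ≤ B = 4; zero-pad to 4 bytes: K' = 61 e7 d0 00.
K' ⊕ ipad = 57 d1 e6 36.
Inner input = 57 d1 e6 36 ∥ 66 6d.
Inner hash: sum = 87+209+230+54+102+109 = 791 → 03 17.

0317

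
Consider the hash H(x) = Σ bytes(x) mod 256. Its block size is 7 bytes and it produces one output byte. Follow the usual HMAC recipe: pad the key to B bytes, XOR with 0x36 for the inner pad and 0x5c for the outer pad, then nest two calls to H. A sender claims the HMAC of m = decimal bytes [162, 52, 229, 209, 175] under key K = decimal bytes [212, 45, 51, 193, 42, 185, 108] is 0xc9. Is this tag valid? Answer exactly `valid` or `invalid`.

Key decimal bytes [212, 45, 51, 193, 42, 185, 108] = d4 2d 33 c1 2a b9 6c is exactly B = 7 bytes: K' = d4 2d 33 c1 2a b9 6c.
K' ⊕ ipad = e2 1b 05 f7 1c 8f 5a; K' ⊕ opad = 88 71 6f 9d 76 e5 30.
Inner hash: sum = 226+27+5+247+28+143+90+162+52+229+209+175 = 1593; mod 256 = 57 → 39.
Outer hash (recomputed tag): sum = 136+113+111+157+118+229+48+57 = 969; mod 256 = 201 → c9.
Recomputed tag = c9; claimed = c9 → match.

valid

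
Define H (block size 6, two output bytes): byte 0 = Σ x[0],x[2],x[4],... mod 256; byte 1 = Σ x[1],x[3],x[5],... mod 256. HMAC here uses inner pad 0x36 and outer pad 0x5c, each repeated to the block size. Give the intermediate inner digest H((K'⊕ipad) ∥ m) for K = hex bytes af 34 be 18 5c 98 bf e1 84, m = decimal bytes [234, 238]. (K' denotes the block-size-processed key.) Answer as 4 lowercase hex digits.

904d

Key hex bytes af 34 be 18 5c 98 bf e1 84 is 9 bytes > B = 6, so hash it first: H(key) = 0c c5, then zero-pad to 6 bytes: K' = 0c c5 00 00 00 00.
K' ⊕ ipad = 3a f3 36 36 36 36.
Inner input = 3a f3 36 36 36 36 ∥ ea ee.
Inner hash: even-index sum = 400 mod 256 = 144; odd-index sum = 589 mod 256 = 77 → 90 4d.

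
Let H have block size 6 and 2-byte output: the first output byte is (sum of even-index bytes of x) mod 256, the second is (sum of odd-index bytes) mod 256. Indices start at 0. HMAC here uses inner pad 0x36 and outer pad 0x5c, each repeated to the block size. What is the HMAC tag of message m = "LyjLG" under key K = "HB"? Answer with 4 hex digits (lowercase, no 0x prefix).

Key "HB" = 48 42 is 2 bytes ≤ B = 6; zero-pad to 6 bytes: K' = 48 42 00 00 00 00.
K' ⊕ ipad = 7e 74 36 36 36 36.  K' ⊕ opad = 14 1e 5c 5c 5c 5c.
Inner input = (K'⊕ipad) ∥ m = 7e 74 36 36 36 36 ∥ 4c 79 6a 4c 47.
Inner hash: even-index sum = 487 mod 256 = 231; odd-index sum = 421 mod 256 = 165 → e7 a5.
Outer input = (K'⊕opad) ∥ inner = 14 1e 5c 5c 5c 5c ∥ e7 a5.
Outer hash (tag): even-index sum = 435 mod 256 = 179; odd-index sum = 379 mod 256 = 123 → b3 7b.

b37b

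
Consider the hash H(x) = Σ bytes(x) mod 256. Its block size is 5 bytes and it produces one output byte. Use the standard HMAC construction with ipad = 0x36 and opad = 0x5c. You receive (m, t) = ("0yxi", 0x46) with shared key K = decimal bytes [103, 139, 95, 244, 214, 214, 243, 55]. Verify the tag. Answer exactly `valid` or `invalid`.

valid

Key decimal bytes [103, 139, 95, 244, 214, 214, 243, 55] = 67 8b 5f f4 d6 d6 f3 37 is 8 bytes > B = 5, so hash it first: H(key) = 1b, then zero-pad to 5 bytes: K' = 1b 00 00 00 00.
K' ⊕ ipad = 2d 36 36 36 36; K' ⊕ opad = 47 5c 5c 5c 5c.
Inner hash: sum = 45+54+54+54+54+48+121+120+105 = 655; mod 256 = 143 → 8f.
Outer hash (recomputed tag): sum = 71+92+92+92+92+143 = 582; mod 256 = 70 → 46.
Recomputed tag = 46; claimed = 46 → match.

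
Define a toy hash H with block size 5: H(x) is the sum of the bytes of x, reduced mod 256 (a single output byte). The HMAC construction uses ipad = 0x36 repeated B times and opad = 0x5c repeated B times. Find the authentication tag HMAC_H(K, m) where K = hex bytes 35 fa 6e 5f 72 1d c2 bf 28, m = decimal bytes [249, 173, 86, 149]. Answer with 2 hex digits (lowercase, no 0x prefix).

Key hex bytes 35 fa 6e 5f 72 1d c2 bf 28 is 9 bytes > B = 5, so hash it first: H(key) = 34, then zero-pad to 5 bytes: K' = 34 00 00 00 00.
K' ⊕ ipad = 02 36 36 36 36.  K' ⊕ opad = 68 5c 5c 5c 5c.
Inner input = (K'⊕ipad) ∥ m = 02 36 36 36 36 ∥ f9 ad 56 95.
Inner hash: sum = 2+54+54+54+54+249+173+86+149 = 875; mod 256 = 107 → 6b.
Outer input = (K'⊕opad) ∥ inner = 68 5c 5c 5c 5c ∥ 6b.
Outer hash (tag): sum = 104+92+92+92+92+107 = 579; mod 256 = 67 → 43.

43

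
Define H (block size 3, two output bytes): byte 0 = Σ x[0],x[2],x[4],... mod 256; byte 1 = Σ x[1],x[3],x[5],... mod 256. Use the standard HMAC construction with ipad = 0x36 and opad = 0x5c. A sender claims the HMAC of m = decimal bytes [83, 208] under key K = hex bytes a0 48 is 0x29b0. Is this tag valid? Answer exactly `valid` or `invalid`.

valid

Key hex bytes a0 48 is 2 bytes ≤ B = 3; zero-pad to 3 bytes: K' = a0 48 00.
K' ⊕ ipad = 96 7e 36; K' ⊕ opad = fc 14 5c.
Inner hash: even-index sum = 412 mod 256 = 156; odd-index sum = 209 mod 256 = 209 → 9c d1.
Outer hash (recomputed tag): even-index sum = 553 mod 256 = 41; odd-index sum = 176 mod 256 = 176 → 29 b0.
Recomputed tag = 29b0; claimed = 29b0 → match.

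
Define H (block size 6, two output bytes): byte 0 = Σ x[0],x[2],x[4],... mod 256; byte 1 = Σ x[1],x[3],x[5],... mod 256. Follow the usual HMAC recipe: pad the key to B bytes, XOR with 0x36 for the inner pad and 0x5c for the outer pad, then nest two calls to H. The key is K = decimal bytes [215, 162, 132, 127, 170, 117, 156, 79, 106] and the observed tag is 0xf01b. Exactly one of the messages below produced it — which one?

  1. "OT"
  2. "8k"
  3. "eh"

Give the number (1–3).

2

Key decimal bytes [215, 162, 132, 127, 170, 117, 156, 79, 106] = d7 a2 84 7f aa 75 9c 4f 6a is 9 bytes > B = 6, so hash it first: H(key) = 0b e5, then zero-pad to 6 bytes: K' = 0b e5 00 00 00 00.
K' ⊕ ipad = 3d d3 36 36 36 36; K' ⊕ opad = 57 b9 5c 5c 5c 5c.
m1: inner = H(3d d3 36 36 36 36 4f 54) = f8 93; tag = H(57 b9 5c 5c 5c 5c f8 93) = 0704
m2: inner = H(3d d3 36 36 36 36 38 6b) = e1 aa; tag = H(57 b9 5c 5c 5c 5c e1 aa) = f01b ← matches
m3: inner = H(3d d3 36 36 36 36 65 68) = 0e a7; tag = H(57 b9 5c 5c 5c 5c 0e a7) = 1d18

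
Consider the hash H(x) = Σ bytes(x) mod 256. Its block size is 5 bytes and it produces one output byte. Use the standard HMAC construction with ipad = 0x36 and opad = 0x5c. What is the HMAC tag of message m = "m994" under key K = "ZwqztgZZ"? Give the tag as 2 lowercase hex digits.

Key "ZwqztgZZ" = 5a 77 71 7a 74 67 5a 5a is 8 bytes > B = 5, so hash it first: H(key) = 4b, then zero-pad to 5 bytes: K' = 4b 00 00 00 00.
K' ⊕ ipad = 7d 36 36 36 36.  K' ⊕ opad = 17 5c 5c 5c 5c.
Inner input = (K'⊕ipad) ∥ m = 7d 36 36 36 36 ∥ 6d 39 39 34.
Inner hash: sum = 125+54+54+54+54+109+57+57+52 = 616; mod 256 = 104 → 68.
Outer input = (K'⊕opad) ∥ inner = 17 5c 5c 5c 5c ∥ 68.
Outer hash (tag): sum = 23+92+92+92+92+104 = 495; mod 256 = 239 → ef.

ef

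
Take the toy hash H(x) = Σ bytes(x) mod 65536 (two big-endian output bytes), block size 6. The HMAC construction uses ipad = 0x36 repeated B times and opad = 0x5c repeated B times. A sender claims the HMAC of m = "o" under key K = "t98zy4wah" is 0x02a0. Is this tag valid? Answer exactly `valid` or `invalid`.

Key "t98zy4wah" = 74 39 38 7a 79 34 77 61 68 is 9 bytes > B = 6, so hash it first: H(key) = 03 4c, then zero-pad to 6 bytes: K' = 03 4c 00 00 00 00.
K' ⊕ ipad = 35 7a 36 36 36 36; K' ⊕ opad = 5f 10 5c 5c 5c 5c.
Inner hash: sum = 53+122+54+54+54+54+111 = 502 → 01 f6.
Outer hash (recomputed tag): sum = 95+16+92+92+92+92+1+246 = 726 → 02 d6.
Recomputed tag = 02d6; claimed = 02a0 → mismatch.

invalid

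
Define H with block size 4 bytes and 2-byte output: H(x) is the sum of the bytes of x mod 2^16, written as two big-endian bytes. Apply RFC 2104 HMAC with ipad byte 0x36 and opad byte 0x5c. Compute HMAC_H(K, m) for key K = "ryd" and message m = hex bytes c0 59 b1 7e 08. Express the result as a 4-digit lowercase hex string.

0155

Key "ryd" = 72 79 64 is 3 bytes ≤ B = 4; zero-pad to 4 bytes: K' = 72 79 64 00.
K' ⊕ ipad = 44 4f 52 36.  K' ⊕ opad = 2e 25 38 5c.
Inner input = (K'⊕ipad) ∥ m = 44 4f 52 36 ∥ c0 59 b1 7e 08.
Inner hash: sum = 68+79+82+54+192+89+177+126+8 = 875 → 03 6b.
Outer input = (K'⊕opad) ∥ inner = 2e 25 38 5c ∥ 03 6b.
Outer hash (tag): sum = 46+37+56+92+3+107 = 341 → 01 55.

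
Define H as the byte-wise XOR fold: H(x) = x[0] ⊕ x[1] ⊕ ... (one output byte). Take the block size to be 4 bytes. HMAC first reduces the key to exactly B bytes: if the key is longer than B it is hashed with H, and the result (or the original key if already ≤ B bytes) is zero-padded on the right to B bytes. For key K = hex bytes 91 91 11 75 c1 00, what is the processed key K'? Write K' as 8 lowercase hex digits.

|K| = 6 > B = 4, so first hash the key.
H(K): XOR 91⊕91⊕11⊕75⊕c1⊕00 = a5.
Zero-pad H(K) = a5 to 4 bytes: K' = a5 00 00 00.

a5000000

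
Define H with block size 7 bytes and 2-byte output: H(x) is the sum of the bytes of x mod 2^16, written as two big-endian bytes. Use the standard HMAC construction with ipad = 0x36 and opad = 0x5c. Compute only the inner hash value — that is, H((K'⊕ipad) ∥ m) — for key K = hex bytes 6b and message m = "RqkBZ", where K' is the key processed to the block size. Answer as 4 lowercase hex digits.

036b

Key hex bytes 6b is 1 byte ≤ B = 7; zero-pad to 7 bytes: K' = 6b 00 00 00 00 00 00.
K' ⊕ ipad = 5d 36 36 36 36 36 36.
Inner input = 5d 36 36 36 36 36 36 ∥ 52 71 6b 42 5a.
Inner hash: sum = 93+54+54+54+54+54+54+82+113+107+66+90 = 875 → 03 6b.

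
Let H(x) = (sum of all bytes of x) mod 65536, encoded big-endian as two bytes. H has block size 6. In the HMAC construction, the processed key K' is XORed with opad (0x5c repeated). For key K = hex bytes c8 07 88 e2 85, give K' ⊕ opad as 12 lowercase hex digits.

945bd4bed95c

Key hex bytes c8 07 88 e2 85 is 5 bytes ≤ B = 6; zero-pad to 6 bytes: K' = c8 07 88 e2 85 00.
XOR each byte with 0x5c: c8⊕5c=94, 07⊕5c=5b, 88⊕5c=d4, e2⊕5c=be, 85⊕5c=d9, 00⊕5c=5c.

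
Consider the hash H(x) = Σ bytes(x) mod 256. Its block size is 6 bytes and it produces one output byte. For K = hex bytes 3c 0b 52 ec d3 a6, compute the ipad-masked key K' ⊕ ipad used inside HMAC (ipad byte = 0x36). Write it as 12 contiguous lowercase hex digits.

0a3d64dae590

Key hex bytes 3c 0b 52 ec d3 a6 is exactly B = 6 bytes: K' = 3c 0b 52 ec d3 a6.
XOR each byte with 0x36: 3c⊕36=0a, 0b⊕36=3d, 52⊕36=64, ec⊕36=da, d3⊕36=e5, a6⊕36=90.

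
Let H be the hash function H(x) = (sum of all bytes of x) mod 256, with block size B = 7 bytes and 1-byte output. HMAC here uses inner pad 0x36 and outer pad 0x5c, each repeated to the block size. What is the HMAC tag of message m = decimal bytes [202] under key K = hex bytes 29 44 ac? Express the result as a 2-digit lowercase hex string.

ba

Key hex bytes 29 44 ac is 3 bytes ≤ B = 7; zero-pad to 7 bytes: K' = 29 44 ac 00 00 00 00.
K' ⊕ ipad = 1f 72 9a 36 36 36 36.  K' ⊕ opad = 75 18 f0 5c 5c 5c 5c.
Inner input = (K'⊕ipad) ∥ m = 1f 72 9a 36 36 36 36 ∥ ca.
Inner hash: sum = 31+114+154+54+54+54+54+202 = 717; mod 256 = 205 → cd.
Outer input = (K'⊕opad) ∥ inner = 75 18 f0 5c 5c 5c 5c ∥ cd.
Outer hash (tag): sum = 117+24+240+92+92+92+92+205 = 954; mod 256 = 186 → ba.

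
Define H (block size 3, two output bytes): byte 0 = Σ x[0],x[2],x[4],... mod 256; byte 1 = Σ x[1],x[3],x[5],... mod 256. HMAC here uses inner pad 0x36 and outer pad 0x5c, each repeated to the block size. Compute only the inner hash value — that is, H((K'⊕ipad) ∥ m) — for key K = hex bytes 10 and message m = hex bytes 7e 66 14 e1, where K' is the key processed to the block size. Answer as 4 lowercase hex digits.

a3c8

Key hex bytes 10 is 1 byte ≤ B = 3; zero-pad to 3 bytes: K' = 10 00 00.
K' ⊕ ipad = 26 36 36.
Inner input = 26 36 36 ∥ 7e 66 14 e1.
Inner hash: even-index sum = 419 mod 256 = 163; odd-index sum = 200 mod 256 = 200 → a3 c8.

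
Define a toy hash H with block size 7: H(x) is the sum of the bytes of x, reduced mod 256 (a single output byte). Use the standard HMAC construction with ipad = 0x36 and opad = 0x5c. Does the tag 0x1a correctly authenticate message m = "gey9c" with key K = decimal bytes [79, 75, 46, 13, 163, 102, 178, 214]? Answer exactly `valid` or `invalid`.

invalid

Key decimal bytes [79, 75, 46, 13, 163, 102, 178, 214] = 4f 4b 2e 0d a3 66 b2 d6 is 8 bytes > B = 7, so hash it first: H(key) = 66, then zero-pad to 7 bytes: K' = 66 00 00 00 00 00 00.
K' ⊕ ipad = 50 36 36 36 36 36 36; K' ⊕ opad = 3a 5c 5c 5c 5c 5c 5c.
Inner hash: sum = 80+54+54+54+54+54+54+103+101+121+57+99 = 885; mod 256 = 117 → 75.
Outer hash (recomputed tag): sum = 58+92+92+92+92+92+92+117 = 727; mod 256 = 215 → d7.
Recomputed tag = d7; claimed = 1a → mismatch.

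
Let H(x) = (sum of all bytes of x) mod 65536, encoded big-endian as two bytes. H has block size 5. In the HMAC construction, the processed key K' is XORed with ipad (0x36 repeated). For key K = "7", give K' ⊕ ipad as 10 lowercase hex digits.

0136363636

Key "7" = 37 is 1 byte ≤ B = 5; zero-pad to 5 bytes: K' = 37 00 00 00 00.
XOR each byte with 0x36: 37⊕36=01, 00⊕36=36, 00⊕36=36, 00⊕36=36, 00⊕36=36.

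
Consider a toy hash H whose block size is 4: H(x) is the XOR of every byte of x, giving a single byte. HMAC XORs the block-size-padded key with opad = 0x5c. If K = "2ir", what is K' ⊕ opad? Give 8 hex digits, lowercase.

6e352e5c

Key "2ir" = 32 69 72 is 3 bytes ≤ B = 4; zero-pad to 4 bytes: K' = 32 69 72 00.
XOR each byte with 0x5c: 32⊕5c=6e, 69⊕5c=35, 72⊕5c=2e, 00⊕5c=5c.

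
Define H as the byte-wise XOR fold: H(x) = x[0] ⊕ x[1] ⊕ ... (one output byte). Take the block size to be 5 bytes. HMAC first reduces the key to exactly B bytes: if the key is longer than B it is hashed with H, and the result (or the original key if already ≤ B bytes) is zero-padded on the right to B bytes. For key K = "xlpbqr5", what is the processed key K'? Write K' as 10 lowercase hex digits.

3000000000

|K| = 7 > B = 5, so first hash the key.
H(K): XOR 78⊕6c⊕70⊕62⊕71⊕72⊕35 = 30.
Zero-pad H(K) = 30 to 5 bytes: K' = 30 00 00 00 00.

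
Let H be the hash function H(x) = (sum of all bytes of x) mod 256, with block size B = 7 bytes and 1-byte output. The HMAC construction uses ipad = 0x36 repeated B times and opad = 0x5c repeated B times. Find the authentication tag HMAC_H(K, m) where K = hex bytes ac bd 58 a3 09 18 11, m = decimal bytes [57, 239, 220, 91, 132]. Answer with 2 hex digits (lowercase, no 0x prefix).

Key hex bytes ac bd 58 a3 09 18 11 is exactly B = 7 bytes: K' = ac bd 58 a3 09 18 11.
K' ⊕ ipad = 9a 8b 6e 95 3f 2e 27.  K' ⊕ opad = f0 e1 04 ff 55 44 4d.
Inner input = (K'⊕ipad) ∥ m = 9a 8b 6e 95 3f 2e 27 ∥ 39 ef dc 5b 84.
Inner hash: sum = 154+139+110+149+63+46+39+57+239+220+91+132 = 1439; mod 256 = 159 → 9f.
Outer input = (K'⊕opad) ∥ inner = f0 e1 04 ff 55 44 4d ∥ 9f.
Outer hash (tag): sum = 240+225+4+255+85+68+77+159 = 1113; mod 256 = 89 → 59.

59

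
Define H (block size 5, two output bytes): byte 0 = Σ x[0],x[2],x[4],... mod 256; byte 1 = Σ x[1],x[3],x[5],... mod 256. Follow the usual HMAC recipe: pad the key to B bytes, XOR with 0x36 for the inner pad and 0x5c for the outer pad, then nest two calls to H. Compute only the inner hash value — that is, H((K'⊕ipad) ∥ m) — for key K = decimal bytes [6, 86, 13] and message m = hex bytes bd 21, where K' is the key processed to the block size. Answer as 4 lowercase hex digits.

Key decimal bytes [6, 86, 13] = 06 56 0d is 3 bytes ≤ B = 5; zero-pad to 5 bytes: K' = 06 56 0d 00 00.
K' ⊕ ipad = 30 60 3b 36 36.
Inner input = 30 60 3b 36 36 ∥ bd 21.
Inner hash: even-index sum = 194 mod 256 = 194; odd-index sum = 339 mod 256 = 83 → c2 53.

c253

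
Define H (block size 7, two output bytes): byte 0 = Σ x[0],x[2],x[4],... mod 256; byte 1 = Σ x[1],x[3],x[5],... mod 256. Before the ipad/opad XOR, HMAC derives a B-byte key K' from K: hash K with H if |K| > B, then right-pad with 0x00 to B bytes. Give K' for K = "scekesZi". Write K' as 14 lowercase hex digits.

|K| = 8 > B = 7, so first hash the key.
H(K): even-index sum = 407 mod 256 = 151; odd-index sum = 426 mod 256 = 170 → 97 aa.
Zero-pad H(K) = 97 aa to 7 bytes: K' = 97 aa 00 00 00 00 00.

97aa0000000000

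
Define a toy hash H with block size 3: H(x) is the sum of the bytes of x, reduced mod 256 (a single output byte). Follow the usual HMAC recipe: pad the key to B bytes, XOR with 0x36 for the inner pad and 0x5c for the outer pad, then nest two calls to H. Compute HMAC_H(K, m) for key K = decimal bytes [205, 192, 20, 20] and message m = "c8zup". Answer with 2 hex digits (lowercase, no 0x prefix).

Key decimal bytes [205, 192, 20, 20] = cd c0 14 14 is 4 bytes > B = 3, so hash it first: H(key) = b5, then zero-pad to 3 bytes: K' = b5 00 00.
K' ⊕ ipad = 83 36 36.  K' ⊕ opad = e9 5c 5c.
Inner input = (K'⊕ipad) ∥ m = 83 36 36 ∥ 63 38 7a 75 70.
Inner hash: sum = 131+54+54+99+56+122+117+112 = 745; mod 256 = 233 → e9.
Outer input = (K'⊕opad) ∥ inner = e9 5c 5c ∥ e9.
Outer hash (tag): sum = 233+92+92+233 = 650; mod 256 = 138 → 8a.

8a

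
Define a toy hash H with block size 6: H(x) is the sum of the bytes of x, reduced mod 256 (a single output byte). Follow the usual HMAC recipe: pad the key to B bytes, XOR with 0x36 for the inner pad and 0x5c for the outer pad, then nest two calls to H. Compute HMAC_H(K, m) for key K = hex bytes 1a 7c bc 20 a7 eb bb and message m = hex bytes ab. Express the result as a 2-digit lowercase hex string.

f1

Key hex bytes 1a 7c bc 20 a7 eb bb is 7 bytes > B = 6, so hash it first: H(key) = bf, then zero-pad to 6 bytes: K' = bf 00 00 00 00 00.
K' ⊕ ipad = 89 36 36 36 36 36.  K' ⊕ opad = e3 5c 5c 5c 5c 5c.
Inner input = (K'⊕ipad) ∥ m = 89 36 36 36 36 36 ∥ ab.
Inner hash: sum = 137+54+54+54+54+54+171 = 578; mod 256 = 66 → 42.
Outer input = (K'⊕opad) ∥ inner = e3 5c 5c 5c 5c 5c ∥ 42.
Outer hash (tag): sum = 227+92+92+92+92+92+66 = 753; mod 256 = 241 → f1.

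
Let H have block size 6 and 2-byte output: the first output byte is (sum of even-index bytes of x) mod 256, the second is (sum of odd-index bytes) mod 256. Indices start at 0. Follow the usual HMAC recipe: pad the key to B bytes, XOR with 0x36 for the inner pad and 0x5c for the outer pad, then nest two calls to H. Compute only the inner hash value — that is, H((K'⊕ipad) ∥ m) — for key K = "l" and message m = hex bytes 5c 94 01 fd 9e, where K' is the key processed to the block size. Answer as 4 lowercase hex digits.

Key "l" = 6c is 1 byte ≤ B = 6; zero-pad to 6 bytes: K' = 6c 00 00 00 00 00.
K' ⊕ ipad = 5a 36 36 36 36 36.
Inner input = 5a 36 36 36 36 36 ∥ 5c 94 01 fd 9e.
Inner hash: even-index sum = 449 mod 256 = 193; odd-index sum = 563 mod 256 = 51 → c1 33.

c133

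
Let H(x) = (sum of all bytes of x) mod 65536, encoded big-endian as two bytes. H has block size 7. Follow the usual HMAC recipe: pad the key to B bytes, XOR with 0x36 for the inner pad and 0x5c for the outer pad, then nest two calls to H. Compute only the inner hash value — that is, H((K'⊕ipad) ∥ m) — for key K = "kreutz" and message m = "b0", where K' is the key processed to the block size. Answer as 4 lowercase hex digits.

Key "kreutz" = 6b 72 65 75 74 7a is 6 bytes ≤ B = 7; zero-pad to 7 bytes: K' = 6b 72 65 75 74 7a 00.
K' ⊕ ipad = 5d 44 53 43 42 4c 36.
Inner input = 5d 44 53 43 42 4c 36 ∥ 62 30.
Inner hash: sum = 93+68+83+67+66+76+54+98+48 = 653 → 02 8d.

028d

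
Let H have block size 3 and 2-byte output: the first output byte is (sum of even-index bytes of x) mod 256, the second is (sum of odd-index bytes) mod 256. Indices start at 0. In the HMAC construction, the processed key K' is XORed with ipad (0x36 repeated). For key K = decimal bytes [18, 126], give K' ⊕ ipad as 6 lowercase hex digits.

Key decimal bytes [18, 126] = 12 7e is 2 bytes ≤ B = 3; zero-pad to 3 bytes: K' = 12 7e 00.
XOR each byte with 0x36: 12⊕36=24, 7e⊕36=48, 00⊕36=36.

244836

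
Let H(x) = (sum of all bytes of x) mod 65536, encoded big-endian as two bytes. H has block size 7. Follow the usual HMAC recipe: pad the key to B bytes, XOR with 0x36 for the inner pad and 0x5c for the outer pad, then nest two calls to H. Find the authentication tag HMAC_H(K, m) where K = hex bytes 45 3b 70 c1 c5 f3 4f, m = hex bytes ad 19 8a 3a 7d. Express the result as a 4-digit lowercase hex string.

Key hex bytes 45 3b 70 c1 c5 f3 4f is exactly B = 7 bytes: K' = 45 3b 70 c1 c5 f3 4f.
K' ⊕ ipad = 73 0d 46 f7 f3 c5 79.  K' ⊕ opad = 19 67 2c 9d 99 af 13.
Inner input = (K'⊕ipad) ∥ m = 73 0d 46 f7 f3 c5 79 ∥ ad 19 8a 3a 7d.
Inner hash: sum = 115+13+70+247+243+197+121+173+25+138+58+125 = 1525 → 05 f5.
Outer input = (K'⊕opad) ∥ inner = 19 67 2c 9d 99 af 13 ∥ 05 f5.
Outer hash (tag): sum = 25+103+44+157+153+175+19+5+245 = 926 → 03 9e.

039e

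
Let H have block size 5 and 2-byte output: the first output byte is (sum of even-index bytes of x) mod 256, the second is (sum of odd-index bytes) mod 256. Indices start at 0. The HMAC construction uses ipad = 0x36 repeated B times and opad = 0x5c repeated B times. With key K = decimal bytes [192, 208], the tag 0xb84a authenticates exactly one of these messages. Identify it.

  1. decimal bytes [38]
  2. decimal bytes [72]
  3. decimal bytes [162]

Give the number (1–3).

Key decimal bytes [192, 208] = c0 d0 is 2 bytes ≤ B = 5; zero-pad to 5 bytes: K' = c0 d0 00 00 00.
K' ⊕ ipad = f6 e6 36 36 36; K' ⊕ opad = 9c 8c 5c 5c 5c.
m1: inner = H(f6 e6 36 36 36 26) = 62 42; tag = H(9c 8c 5c 5c 5c 62 42) = 964a
m2: inner = H(f6 e6 36 36 36 48) = 62 64; tag = H(9c 8c 5c 5c 5c 62 64) = b84a ← matches
m3: inner = H(f6 e6 36 36 36 a2) = 62 be; tag = H(9c 8c 5c 5c 5c 62 be) = 124a

2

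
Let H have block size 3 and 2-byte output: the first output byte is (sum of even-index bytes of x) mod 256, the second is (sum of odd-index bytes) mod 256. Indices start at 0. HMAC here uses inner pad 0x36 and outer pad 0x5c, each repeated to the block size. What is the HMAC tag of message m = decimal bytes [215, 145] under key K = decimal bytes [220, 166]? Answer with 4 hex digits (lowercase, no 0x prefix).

Key decimal bytes [220, 166] = dc a6 is 2 bytes ≤ B = 3; zero-pad to 3 bytes: K' = dc a6 00.
K' ⊕ ipad = ea 90 36.  K' ⊕ opad = 80 fa 5c.
Inner input = (K'⊕ipad) ∥ m = ea 90 36 ∥ d7 91.
Inner hash: even-index sum = 433 mod 256 = 177; odd-index sum = 359 mod 256 = 103 → b1 67.
Outer input = (K'⊕opad) ∥ inner = 80 fa 5c ∥ b1 67.
Outer hash (tag): even-index sum = 323 mod 256 = 67; odd-index sum = 427 mod 256 = 171 → 43 ab.

43ab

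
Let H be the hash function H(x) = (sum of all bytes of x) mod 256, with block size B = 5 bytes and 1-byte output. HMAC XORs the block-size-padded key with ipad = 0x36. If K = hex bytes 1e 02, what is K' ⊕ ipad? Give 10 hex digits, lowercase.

Key hex bytes 1e 02 is 2 bytes ≤ B = 5; zero-pad to 5 bytes: K' = 1e 02 00 00 00.
XOR each byte with 0x36: 1e⊕36=28, 02⊕36=34, 00⊕36=36, 00⊕36=36, 00⊕36=36.

2834363636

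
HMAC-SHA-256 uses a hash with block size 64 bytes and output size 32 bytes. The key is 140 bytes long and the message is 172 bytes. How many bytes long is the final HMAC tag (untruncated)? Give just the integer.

The tag is one SHA-256 digest: 32 bytes.

32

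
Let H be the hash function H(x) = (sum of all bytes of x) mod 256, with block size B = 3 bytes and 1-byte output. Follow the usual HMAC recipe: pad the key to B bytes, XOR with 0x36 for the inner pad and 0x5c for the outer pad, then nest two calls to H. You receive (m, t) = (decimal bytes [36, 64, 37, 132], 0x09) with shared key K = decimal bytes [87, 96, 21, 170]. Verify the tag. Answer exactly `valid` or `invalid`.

Key decimal bytes [87, 96, 21, 170] = 57 60 15 aa is 4 bytes > B = 3, so hash it first: H(key) = 76, then zero-pad to 3 bytes: K' = 76 00 00.
K' ⊕ ipad = 40 36 36; K' ⊕ opad = 2a 5c 5c.
Inner hash: sum = 64+54+54+36+64+37+132 = 441; mod 256 = 185 → b9.
Outer hash (recomputed tag): sum = 42+92+92+185 = 411; mod 256 = 155 → 9b.
Recomputed tag = 9b; claimed = 09 → mismatch.

invalid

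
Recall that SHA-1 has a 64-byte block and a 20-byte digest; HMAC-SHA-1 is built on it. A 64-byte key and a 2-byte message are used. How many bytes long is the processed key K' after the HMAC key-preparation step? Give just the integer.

Key is 64 ≤ 64 bytes, zero-padded: |K'| = 64.

64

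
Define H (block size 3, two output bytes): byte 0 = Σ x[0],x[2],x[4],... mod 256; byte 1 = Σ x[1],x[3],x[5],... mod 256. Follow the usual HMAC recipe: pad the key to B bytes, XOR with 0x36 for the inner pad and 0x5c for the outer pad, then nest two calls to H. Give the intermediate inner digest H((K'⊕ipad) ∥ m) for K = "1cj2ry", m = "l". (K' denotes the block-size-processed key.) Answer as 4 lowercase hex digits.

71a4

Key "1cj2ry" = 31 63 6a 32 72 79 is 6 bytes > B = 3, so hash it first: H(key) = 0d 0e, then zero-pad to 3 bytes: K' = 0d 0e 00.
K' ⊕ ipad = 3b 38 36.
Inner input = 3b 38 36 ∥ 6c.
Inner hash: even-index sum = 113 mod 256 = 113; odd-index sum = 164 mod 256 = 164 → 71 a4.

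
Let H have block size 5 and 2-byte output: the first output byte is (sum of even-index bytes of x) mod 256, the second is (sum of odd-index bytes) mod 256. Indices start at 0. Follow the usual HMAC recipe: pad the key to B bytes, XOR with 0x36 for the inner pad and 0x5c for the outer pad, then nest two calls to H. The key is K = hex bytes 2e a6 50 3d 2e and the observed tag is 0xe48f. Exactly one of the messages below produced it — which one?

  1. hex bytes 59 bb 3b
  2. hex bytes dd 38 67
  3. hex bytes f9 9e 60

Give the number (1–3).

3

Key hex bytes 2e a6 50 3d 2e is exactly B = 5 bytes: K' = 2e a6 50 3d 2e.
K' ⊕ ipad = 18 90 66 0b 18; K' ⊕ opad = 72 fa 0c 61 72.
m1: inner = H(18 90 66 0b 18 59 bb 3b) = 51 2f; tag = H(72 fa 0c 61 72 51 2f) = 1fac
m2: inner = H(18 90 66 0b 18 dd 38 67) = ce df; tag = H(72 fa 0c 61 72 ce df) = cf29
m3: inner = H(18 90 66 0b 18 f9 9e 60) = 34 f4; tag = H(72 fa 0c 61 72 34 f4) = e48f ← matches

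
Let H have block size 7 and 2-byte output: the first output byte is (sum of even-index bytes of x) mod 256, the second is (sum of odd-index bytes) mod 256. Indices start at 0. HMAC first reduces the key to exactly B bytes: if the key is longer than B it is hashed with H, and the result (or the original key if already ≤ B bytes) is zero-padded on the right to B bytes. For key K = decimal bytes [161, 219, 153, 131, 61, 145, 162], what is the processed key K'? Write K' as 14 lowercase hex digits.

Key decimal bytes [161, 219, 153, 131, 61, 145, 162] = a1 db 99 83 3d 91 a2 is exactly B = 7 bytes: K' = a1 db 99 83 3d 91 a2.

a1db99833d91a2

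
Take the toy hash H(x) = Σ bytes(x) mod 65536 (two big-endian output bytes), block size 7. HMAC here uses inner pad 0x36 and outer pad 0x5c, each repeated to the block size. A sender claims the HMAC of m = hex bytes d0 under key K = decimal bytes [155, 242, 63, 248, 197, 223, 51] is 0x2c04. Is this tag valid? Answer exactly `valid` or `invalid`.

invalid

Key decimal bytes [155, 242, 63, 248, 197, 223, 51] = 9b f2 3f f8 c5 df 33 is exactly B = 7 bytes: K' = 9b f2 3f f8 c5 df 33.
K' ⊕ ipad = ad c4 09 ce f3 e9 05; K' ⊕ opad = c7 ae 63 a4 99 83 6f.
Inner hash: sum = 173+196+9+206+243+233+5+208 = 1273 → 04 f9.
Outer hash (recomputed tag): sum = 199+174+99+164+153+131+111+4+249 = 1284 → 05 04.
Recomputed tag = 0504; claimed = 2c04 → mismatch.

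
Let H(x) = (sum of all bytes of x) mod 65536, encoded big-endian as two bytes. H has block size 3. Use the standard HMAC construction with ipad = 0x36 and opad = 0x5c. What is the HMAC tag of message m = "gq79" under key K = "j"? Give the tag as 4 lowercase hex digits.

0100

Key "j" = 6a is 1 byte ≤ B = 3; zero-pad to 3 bytes: K' = 6a 00 00.
K' ⊕ ipad = 5c 36 36.  K' ⊕ opad = 36 5c 5c.
Inner input = (K'⊕ipad) ∥ m = 5c 36 36 ∥ 67 71 37 39.
Inner hash: sum = 92+54+54+103+113+55+57 = 528 → 02 10.
Outer input = (K'⊕opad) ∥ inner = 36 5c 5c ∥ 02 10.
Outer hash (tag): sum = 54+92+92+2+16 = 256 → 01 00.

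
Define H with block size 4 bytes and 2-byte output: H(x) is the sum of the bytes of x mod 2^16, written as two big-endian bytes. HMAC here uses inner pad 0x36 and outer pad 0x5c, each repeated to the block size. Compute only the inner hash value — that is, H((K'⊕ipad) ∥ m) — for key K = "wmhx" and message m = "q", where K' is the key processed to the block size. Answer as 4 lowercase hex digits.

01b9

Key "wmhx" = 77 6d 68 78 is exactly B = 4 bytes: K' = 77 6d 68 78.
K' ⊕ ipad = 41 5b 5e 4e.
Inner input = 41 5b 5e 4e ∥ 71.
Inner hash: sum = 65+91+94+78+113 = 441 → 01 b9.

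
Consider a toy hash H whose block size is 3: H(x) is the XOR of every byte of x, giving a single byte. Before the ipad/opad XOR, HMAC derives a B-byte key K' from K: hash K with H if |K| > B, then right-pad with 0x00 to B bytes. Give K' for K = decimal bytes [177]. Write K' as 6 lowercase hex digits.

b10000

Key decimal bytes [177] = b1 is 1 byte ≤ B = 3; zero-pad to 3 bytes: K' = b1 00 00.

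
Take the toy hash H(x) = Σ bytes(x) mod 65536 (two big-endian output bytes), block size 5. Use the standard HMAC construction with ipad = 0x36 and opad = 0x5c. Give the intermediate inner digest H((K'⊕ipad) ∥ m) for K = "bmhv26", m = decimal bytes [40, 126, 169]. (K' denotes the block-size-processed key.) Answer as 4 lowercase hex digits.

Key "bmhv26" = 62 6d 68 76 32 36 is 6 bytes > B = 5, so hash it first: H(key) = 02 15, then zero-pad to 5 bytes: K' = 02 15 00 00 00.
K' ⊕ ipad = 34 23 36 36 36.
Inner input = 34 23 36 36 36 ∥ 28 7e a9.
Inner hash: sum = 52+35+54+54+54+40+126+169 = 584 → 02 48.

0248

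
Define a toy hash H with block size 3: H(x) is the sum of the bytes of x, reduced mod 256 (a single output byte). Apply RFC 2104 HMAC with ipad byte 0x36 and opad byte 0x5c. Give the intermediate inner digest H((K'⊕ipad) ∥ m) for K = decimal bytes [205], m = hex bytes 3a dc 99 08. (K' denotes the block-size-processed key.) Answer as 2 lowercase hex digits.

Key decimal bytes [205] = cd is 1 byte ≤ B = 3; zero-pad to 3 bytes: K' = cd 00 00.
K' ⊕ ipad = fb 36 36.
Inner input = fb 36 36 ∥ 3a dc 99 08.
Inner hash: sum = 251+54+54+58+220+153+8 = 798; mod 256 = 30 → 1e.

1e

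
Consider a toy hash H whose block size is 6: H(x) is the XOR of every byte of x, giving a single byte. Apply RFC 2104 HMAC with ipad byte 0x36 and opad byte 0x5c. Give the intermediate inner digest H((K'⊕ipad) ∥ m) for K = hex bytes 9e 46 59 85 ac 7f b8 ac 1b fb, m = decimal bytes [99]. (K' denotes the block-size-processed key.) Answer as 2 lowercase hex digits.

40

Key hex bytes 9e 46 59 85 ac 7f b8 ac 1b fb is 10 bytes > B = 6, so hash it first: H(key) = 23, then zero-pad to 6 bytes: K' = 23 00 00 00 00 00.
K' ⊕ ipad = 15 36 36 36 36 36.
Inner input = 15 36 36 36 36 36 ∥ 63.
Inner hash: XOR 15⊕36⊕36⊕36⊕36⊕36⊕63 = 40.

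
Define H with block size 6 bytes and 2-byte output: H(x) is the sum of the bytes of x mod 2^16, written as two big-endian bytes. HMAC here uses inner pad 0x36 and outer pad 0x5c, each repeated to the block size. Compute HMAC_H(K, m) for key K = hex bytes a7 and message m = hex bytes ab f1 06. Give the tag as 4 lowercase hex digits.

030b

Key hex bytes a7 is 1 byte ≤ B = 6; zero-pad to 6 bytes: K' = a7 00 00 00 00 00.
K' ⊕ ipad = 91 36 36 36 36 36.  K' ⊕ opad = fb 5c 5c 5c 5c 5c.
Inner input = (K'⊕ipad) ∥ m = 91 36 36 36 36 36 ∥ ab f1 06.
Inner hash: sum = 145+54+54+54+54+54+171+241+6 = 833 → 03 41.
Outer input = (K'⊕opad) ∥ inner = fb 5c 5c 5c 5c 5c ∥ 03 41.
Outer hash (tag): sum = 251+92+92+92+92+92+3+65 = 779 → 03 0b.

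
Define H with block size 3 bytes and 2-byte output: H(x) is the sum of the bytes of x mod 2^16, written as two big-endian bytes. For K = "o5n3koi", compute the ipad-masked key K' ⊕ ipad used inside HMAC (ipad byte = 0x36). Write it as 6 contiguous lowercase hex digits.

Key "o5n3koi" = 6f 35 6e 33 6b 6f 69 is 7 bytes > B = 3, so hash it first: H(key) = 02 88, then zero-pad to 3 bytes: K' = 02 88 00.
XOR each byte with 0x36: 02⊕36=34, 88⊕36=be, 00⊕36=36.

34be36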